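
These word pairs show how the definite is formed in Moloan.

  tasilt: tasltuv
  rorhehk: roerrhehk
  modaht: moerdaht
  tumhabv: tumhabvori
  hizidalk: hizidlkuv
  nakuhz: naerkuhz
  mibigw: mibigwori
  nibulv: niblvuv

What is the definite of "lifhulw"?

hizidalk and rorhehk both end in -k yet inflect differently (hizidlkuv, roerrhehk), so the final letter is not what conditions the rule; the second-to-last letter is.
"lifhulw" has second-to-last letter 'l'. The stems whose second-to-last letter is 'l' (nibulv → niblvuv, tasilt → tasltuv, hizidalk → hizidlkuv) delete the last vowel and add -uv.
The other patterns: stems whose second-to-last letter is 'h' insert -er- after the first vowel; stems whose second-to-last letter is 'b' or 'g' add -ori.
So lifhulw → lifhlwuv.

lifhlwuv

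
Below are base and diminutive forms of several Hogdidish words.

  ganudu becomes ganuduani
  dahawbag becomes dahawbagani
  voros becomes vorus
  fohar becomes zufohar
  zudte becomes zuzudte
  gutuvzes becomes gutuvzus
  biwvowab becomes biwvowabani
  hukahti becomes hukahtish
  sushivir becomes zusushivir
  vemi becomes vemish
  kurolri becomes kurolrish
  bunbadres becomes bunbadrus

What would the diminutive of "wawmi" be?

hukahti and sushivir both have last vowel 'i' yet inflect differently (hukahtish, zusushivir), so the last vowel is not what conditions the rule; the final letter is.
"wawmi" ends in -i. The stems ending in -i (hukahti → hukahtish, vemi → vemish, kurolri → kurolrish) drop the final letter and add -ish.
The other patterns: stems ending in -s change the last vowel to 'u'; stems ending in -e or -r add the prefix zu-; stems ending in -b, -g or -u add -ani.
So wawmi → wawmish.

wawmish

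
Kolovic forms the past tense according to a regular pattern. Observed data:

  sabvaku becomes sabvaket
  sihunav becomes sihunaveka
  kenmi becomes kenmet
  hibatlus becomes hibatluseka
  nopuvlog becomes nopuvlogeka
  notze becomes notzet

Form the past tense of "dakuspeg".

dakuspegeka

"dakuspeg" ends in a consonant. The stems ending in a consonant (hibatlus → hibatluseka, nopuvlog → nopuvlogeka, sihunav → sihunaveka) add -eka.
So dakuspeg → dakuspegeka.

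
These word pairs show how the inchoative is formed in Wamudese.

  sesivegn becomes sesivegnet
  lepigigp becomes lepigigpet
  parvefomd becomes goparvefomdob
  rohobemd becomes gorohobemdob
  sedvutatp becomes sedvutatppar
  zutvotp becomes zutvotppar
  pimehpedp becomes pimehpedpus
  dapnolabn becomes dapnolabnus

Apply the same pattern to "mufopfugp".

mufopfugpet

"mufopfugp" has second-to-last letter 'g'. The stems whose second-to-last letter is 'g' (sesivegn → sesivegnet, lepigigp → lepigigpet) add -et.
So mufopfugp → mufopfugpet.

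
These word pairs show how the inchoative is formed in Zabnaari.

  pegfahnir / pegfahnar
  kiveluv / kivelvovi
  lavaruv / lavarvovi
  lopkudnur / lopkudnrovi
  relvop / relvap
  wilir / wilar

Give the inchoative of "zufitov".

lopkudnur and wilir both end in -r yet inflect differently (lopkudnrovi, wilar), so the final letter is not what conditions the rule; the last vowel is.
"zufitov" has last vowel 'o'. The one such stem in the data (relvop → relvap) changes the last vowel to 'a' (as do wilir, pegfahnir), so the same rule applies.
The other pattern: stems whose last vowel is 'u' delete the last vowel and add -ovi.
So zufitov → zufitav.

zufitav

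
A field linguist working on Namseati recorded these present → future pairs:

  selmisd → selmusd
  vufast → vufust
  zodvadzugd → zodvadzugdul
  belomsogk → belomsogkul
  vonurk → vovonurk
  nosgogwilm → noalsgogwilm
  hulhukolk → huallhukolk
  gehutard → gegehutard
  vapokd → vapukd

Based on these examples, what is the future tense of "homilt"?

hoalmilt

vonurk and hulhukolk both end in -k yet inflect differently (vovonurk, huallhukolk), so the final letter is not what conditions the rule; the second-to-last letter is.
"homilt" has second-to-last letter 'l'. The stems whose second-to-last letter is 'l' (hulhukolk → huallhukolk, nosgogwilm → noalsgogwilm) insert -al- after the first vowel.
So homilt → hoalmilt.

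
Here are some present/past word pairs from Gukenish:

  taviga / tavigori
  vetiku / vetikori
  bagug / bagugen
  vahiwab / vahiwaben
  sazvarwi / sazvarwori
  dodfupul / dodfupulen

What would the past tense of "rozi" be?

bagug and vetiku both have last vowel 'u' yet inflect differently (bagugen, vetikori), so the last vowel is not what conditions the rule; whether the stem ends in a vowel or a consonant is.
"rozi" ends in a vowel. The stems ending in a vowel (vetiku → vetikori, sazvarwi → sazvarwori, taviga → tavigori) drop the final letter and add -ori.
The other pattern: stems ending in a consonant add -en.
So rozi → rozori.

rozori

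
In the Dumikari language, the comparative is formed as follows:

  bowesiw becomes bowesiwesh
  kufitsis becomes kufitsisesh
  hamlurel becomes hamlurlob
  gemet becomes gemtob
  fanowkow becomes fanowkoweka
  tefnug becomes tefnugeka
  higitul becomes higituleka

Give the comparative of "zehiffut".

bowesiw and fanowkow both end in -w yet inflect differently (bowesiwesh, fanowkoweka), so the final letter is not what conditions the rule; the last vowel is.
"zehiffut" has last vowel 'u'. The stems whose last vowel is 'u' (tefnug → tefnugeka, higitul → higituleka) add -eka.
So zehiffut → zehiffuteka.

zehiffuteka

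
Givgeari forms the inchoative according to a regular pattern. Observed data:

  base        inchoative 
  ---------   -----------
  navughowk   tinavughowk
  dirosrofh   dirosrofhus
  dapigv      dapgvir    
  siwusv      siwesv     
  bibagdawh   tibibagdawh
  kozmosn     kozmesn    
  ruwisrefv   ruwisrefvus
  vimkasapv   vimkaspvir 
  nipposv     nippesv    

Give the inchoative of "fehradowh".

tifehradowh

nipposv and ruwisrefv both end in -v yet inflect differently (nippesv, ruwisrefvus), so the final letter is not what conditions the rule; the second-to-last letter is.
"fehradowh" has second-to-last letter 'w'. The stems whose second-to-last letter is 'w' (bibagdawh → tibibagdawh, navughowk → tinavughowk) add the prefix ti-.
The other patterns: stems whose second-to-last letter is 's' change the last vowel to 'e'; stems whose second-to-last letter is 'f' add -us; stems whose second-to-last letter is 'g' or 'p' delete the last vowel and add -ir.
So fehradowh → tifehradowh.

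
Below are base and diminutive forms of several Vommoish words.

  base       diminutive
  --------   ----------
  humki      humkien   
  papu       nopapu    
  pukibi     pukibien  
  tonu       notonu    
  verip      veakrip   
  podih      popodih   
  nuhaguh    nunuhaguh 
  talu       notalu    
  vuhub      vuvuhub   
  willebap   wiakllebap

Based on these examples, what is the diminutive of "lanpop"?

humki and verip both have last vowel 'i' yet inflect differently (humkien, veakrip), so the last vowel is not what conditions the rule; the final letter is.
"lanpop" ends in -p. The stems ending in -p (verip → veakrip, willebap → wiakllebap) insert -ak- after the first vowel.
The other patterns: stems ending in -i add -en; stems ending in -u add the prefix no-; stems ending in -b or -h repeat the first consonant+vowel as a prefix.
So lanpop → laaknpop.

laaknpop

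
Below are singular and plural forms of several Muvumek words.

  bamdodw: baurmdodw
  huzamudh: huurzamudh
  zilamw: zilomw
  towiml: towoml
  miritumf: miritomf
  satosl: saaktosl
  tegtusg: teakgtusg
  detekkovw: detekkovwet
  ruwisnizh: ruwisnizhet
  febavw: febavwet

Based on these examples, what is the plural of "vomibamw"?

"vomibamw" has second-to-last letter 'm'. The stems whose second-to-last letter is 'm' (zilamw → zilomw, towiml → towoml, miritumf → miritomf) change the last vowel to 'o'.
The other patterns: stems whose second-to-last letter is 'd' insert -ur- after the first vowel; stems whose second-to-last letter is 's' insert -ak- after the first vowel; stems whose second-to-last letter is 'v' or 'z' add -et.
So vomibamw → vomibomw.

vomibomw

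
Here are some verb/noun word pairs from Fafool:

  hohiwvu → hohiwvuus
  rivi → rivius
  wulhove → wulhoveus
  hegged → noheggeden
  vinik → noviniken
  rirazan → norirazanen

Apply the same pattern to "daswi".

daswius

"daswi" ends in a vowel. The stems ending in a vowel (wulhove → wulhoveus, rivi → rivius, hohiwvu → hohiwvuus) add -us.
The other pattern: stems ending in a consonant add no- … -en around the stem.
So daswi → daswius.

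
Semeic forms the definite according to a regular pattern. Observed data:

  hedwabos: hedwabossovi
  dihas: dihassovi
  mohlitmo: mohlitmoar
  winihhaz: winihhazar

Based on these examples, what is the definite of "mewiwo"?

hedwabos and mohlitmo both have last vowel 'o' yet inflect differently (hedwabossovi, mohlitmoar), so the last vowel is not what conditions the rule; the final letter is.
"mewiwo" ends in -o. The one such stem in the data (mohlitmo → mohlitmoar) adds -ar, so the same rule applies.
The other pattern: stems ending in -s double the final consonant and add -ovi.
So mewiwo → mewiwoar.

mewiwoar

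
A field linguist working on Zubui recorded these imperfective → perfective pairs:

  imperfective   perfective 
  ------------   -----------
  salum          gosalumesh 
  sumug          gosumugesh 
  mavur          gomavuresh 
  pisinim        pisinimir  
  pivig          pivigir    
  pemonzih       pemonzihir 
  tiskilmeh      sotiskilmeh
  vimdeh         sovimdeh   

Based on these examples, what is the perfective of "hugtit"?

hugtitir

salum and pisinim both end in -m yet inflect differently (gosalumesh, pisinimir), so the final letter is not what conditions the rule; the last vowel is.
"hugtit" has last vowel 'i'. The stems whose last vowel is 'i' (pisinim → pisinimir, pivig → pivigir, pemonzih → pemonzihir) add -ir.
So hugtit → hugtitir.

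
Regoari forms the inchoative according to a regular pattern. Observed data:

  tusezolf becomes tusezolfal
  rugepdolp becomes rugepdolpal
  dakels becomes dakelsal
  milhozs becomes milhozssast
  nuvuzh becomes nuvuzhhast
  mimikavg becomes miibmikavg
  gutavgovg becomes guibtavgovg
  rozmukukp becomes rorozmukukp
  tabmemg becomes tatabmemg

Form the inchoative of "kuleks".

kukuleks

dakels and milhozs both end in -s yet inflect differently (dakelsal, milhozssast), so the final letter is not what conditions the rule; the second-to-last letter is.
"kuleks" has second-to-last letter 'k'. The one such stem in the data (rozmukukp → rorozmukukp) repeats the first consonant+vowel as a prefix (as does tabmemg), so the same rule applies.
So kuleks → kukuleks.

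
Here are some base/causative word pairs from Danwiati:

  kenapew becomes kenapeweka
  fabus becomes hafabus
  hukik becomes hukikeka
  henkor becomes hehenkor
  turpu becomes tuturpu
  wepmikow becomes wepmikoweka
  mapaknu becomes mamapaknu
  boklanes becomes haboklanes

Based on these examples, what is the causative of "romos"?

haromos

wepmikow and henkor both have last vowel 'o' yet inflect differently (wepmikoweka, hehenkor), so the last vowel is not what conditions the rule; the final letter is.
"romos" ends in -s. The stems ending in -s (fabus → hafabus, boklanes → haboklanes) add the prefix ha-.
The other patterns: stems ending in -k or -w add -eka; stems ending in -r or -u repeat the first consonant+vowel as a prefix.
So romos → haromos.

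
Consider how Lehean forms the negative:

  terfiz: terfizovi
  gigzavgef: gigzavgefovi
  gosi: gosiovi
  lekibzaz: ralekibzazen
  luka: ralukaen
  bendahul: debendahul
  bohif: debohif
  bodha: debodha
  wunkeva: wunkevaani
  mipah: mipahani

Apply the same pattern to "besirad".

debesirad

terfiz and lekibzaz both end in -z yet inflect differently (terfizovi, ralekibzazen), so the final letter is not what conditions the rule; the first letter is.
"besirad" begins with b-. The stems beginning with b- (bendahul → debendahul, bohif → debohif, bodha → debodha) add the prefix de-.
The other patterns: stems beginning with g- or t- add -ovi; stems beginning with l- add ra- … -en around the stem; stems beginning with m- or w- add -ani.
So besirad → debesirad.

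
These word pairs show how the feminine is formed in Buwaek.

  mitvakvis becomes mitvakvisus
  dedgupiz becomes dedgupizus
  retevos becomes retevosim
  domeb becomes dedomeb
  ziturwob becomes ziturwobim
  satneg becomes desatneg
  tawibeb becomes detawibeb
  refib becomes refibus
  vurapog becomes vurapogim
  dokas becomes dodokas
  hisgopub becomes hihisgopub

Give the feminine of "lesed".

delesed

"lesed" has last vowel 'e'. The stems whose last vowel is 'e' (tawibeb → detawibeb, satneg → desatneg, domeb → dedomeb) add the prefix de-.
So lesed → delesed.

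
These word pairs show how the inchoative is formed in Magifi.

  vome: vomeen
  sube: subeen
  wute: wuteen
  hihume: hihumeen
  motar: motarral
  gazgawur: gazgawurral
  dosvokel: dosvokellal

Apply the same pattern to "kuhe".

vome and dosvokel both have last vowel 'e' yet inflect differently (vomeen, dosvokellal), so the last vowel is not what conditions the rule; the final letter is.
"kuhe" ends in -e. The stems ending in -e (vome → vomeen, sube → subeen, wute → wuteen) add -en.
So kuhe → kuheen.

kuheen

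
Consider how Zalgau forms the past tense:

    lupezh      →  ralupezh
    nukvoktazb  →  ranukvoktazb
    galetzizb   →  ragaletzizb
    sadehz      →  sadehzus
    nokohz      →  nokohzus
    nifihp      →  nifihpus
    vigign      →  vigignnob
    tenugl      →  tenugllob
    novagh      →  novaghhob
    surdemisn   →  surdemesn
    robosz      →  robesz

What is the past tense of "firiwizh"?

rafiriwizh

lupezh and novagh both end in -h yet inflect differently (ralupezh, novaghhob), so the final letter is not what conditions the rule; the second-to-last letter is.
"firiwizh" has second-to-last letter 'z'. The stems whose second-to-last letter is 'z' (lupezh → ralupezh, nukvoktazb → ranukvoktazb, galetzizb → ragaletzizb) add the prefix ra-.
The other patterns: stems whose second-to-last letter is 'h' add -us; stems whose second-to-last letter is 'g' double the final consonant and add -ob; stems whose second-to-last letter is 's' change the last vowel to 'e'.
So firiwizh → rafiriwizh.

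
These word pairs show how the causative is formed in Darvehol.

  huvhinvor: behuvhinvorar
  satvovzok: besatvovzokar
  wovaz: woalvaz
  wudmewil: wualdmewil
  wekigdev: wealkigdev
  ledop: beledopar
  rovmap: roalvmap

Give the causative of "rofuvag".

ledop and rovmap both end in -p yet inflect differently (beledopar, roalvmap), so the final letter is not what conditions the rule; the last vowel is.
"rofuvag" has last vowel 'a'. The stems whose last vowel is 'a' (wovaz → woalvaz, rovmap → roalvmap) insert -al- after the first vowel.
So rofuvag → roalfuvag.

roalfuvag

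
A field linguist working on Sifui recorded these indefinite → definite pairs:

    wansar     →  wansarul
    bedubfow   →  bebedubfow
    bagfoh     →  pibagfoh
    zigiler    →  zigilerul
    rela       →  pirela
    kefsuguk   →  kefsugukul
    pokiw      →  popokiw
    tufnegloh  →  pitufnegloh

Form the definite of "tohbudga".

bedubfow and tufnegloh both have last vowel 'o' yet inflect differently (bebedubfow, pitufnegloh), so the last vowel is not what conditions the rule; the final letter is.
"tohbudga" ends in -a. The one such stem in the data (rela → pirela) adds the prefix pi-, so the same rule applies.
So tohbudga → pitohbudga.

pitohbudga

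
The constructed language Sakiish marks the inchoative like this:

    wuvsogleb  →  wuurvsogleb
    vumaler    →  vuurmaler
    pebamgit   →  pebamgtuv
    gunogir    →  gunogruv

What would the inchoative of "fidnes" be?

fiurdnes

gunogir and vumaler both end in -r yet inflect differently (gunogruv, vuurmaler), so the final letter is not what conditions the rule; the last vowel is.
"fidnes" has last vowel 'e'. The stems whose last vowel is 'e' (wuvsogleb → wuurvsogleb, vumaler → vuurmaler) insert -ur- after the first vowel.
The other pattern: stems whose last vowel is 'i' delete the last vowel and add -uv.
So fidnes → fiurdnes.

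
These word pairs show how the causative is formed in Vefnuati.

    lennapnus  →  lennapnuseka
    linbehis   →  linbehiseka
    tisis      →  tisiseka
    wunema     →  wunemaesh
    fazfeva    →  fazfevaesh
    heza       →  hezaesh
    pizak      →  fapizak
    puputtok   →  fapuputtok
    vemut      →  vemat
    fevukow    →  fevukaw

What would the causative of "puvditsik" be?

"puvditsik" ends in -k. The stems ending in -k (pizak → fapizak, puputtok → fapuputtok) add the prefix fa-.
So puvditsik → fapuvditsik.

fapuvditsik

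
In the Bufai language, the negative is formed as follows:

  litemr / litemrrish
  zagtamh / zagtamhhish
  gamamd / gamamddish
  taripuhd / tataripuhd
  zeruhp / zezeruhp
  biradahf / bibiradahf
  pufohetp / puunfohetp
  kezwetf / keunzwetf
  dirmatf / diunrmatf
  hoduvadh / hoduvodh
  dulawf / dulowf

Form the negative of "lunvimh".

gamamd and taripuhd both end in -d yet inflect differently (gamamddish, tataripuhd), so the final letter is not what conditions the rule; the second-to-last letter is.
"lunvimh" has second-to-last letter 'm'. The stems whose second-to-last letter is 'm' (litemr → litemrrish, zagtamh → zagtamhhish, gamamd → gamamddish) double the final consonant and add -ish.
So lunvimh → lunvimhhish.

lunvimhhish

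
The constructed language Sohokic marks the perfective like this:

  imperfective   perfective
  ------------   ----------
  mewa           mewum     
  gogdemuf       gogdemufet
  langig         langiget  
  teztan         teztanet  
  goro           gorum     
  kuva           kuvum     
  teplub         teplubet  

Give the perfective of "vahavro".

"vahavro" ends in a vowel. The stems ending in a vowel (goro → gorum, mewa → mewum, kuva → kuvum) drop the final letter and add -um.
The other pattern: stems ending in a consonant add -et.
So vahavro → vahavrum.

vahavrum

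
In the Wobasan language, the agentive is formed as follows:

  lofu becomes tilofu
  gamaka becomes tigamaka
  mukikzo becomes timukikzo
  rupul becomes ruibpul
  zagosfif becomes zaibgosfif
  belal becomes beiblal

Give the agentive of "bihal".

"bihal" ends in a consonant. The stems ending in a consonant (rupul → ruibpul, belal → beiblal, zagosfif → zaibgosfif) insert -ib- after the first vowel.
The other pattern: stems ending in a vowel add the prefix ti-.
So bihal → biibhal.

biibhal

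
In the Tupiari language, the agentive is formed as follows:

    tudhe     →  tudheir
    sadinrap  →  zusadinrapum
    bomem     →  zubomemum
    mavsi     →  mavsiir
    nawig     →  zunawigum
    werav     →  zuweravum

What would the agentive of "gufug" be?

zugufugum

"gufug" ends in a consonant. The stems ending in a consonant (nawig → zunawigum, sadinrap → zusadinrapum, bomem → zubomemum) add zu- … -um around the stem.
So gufug → zugufugum.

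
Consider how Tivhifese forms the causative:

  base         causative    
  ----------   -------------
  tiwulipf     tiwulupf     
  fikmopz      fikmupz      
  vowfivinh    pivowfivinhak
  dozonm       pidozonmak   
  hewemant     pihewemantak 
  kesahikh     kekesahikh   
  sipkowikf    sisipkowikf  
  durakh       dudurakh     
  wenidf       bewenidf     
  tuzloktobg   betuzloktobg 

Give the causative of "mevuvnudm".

bemevuvnudm

vowfivinh and kesahikh both end in -h yet inflect differently (pivowfivinhak, kekesahikh), so the final letter is not what conditions the rule; the second-to-last letter is.
"mevuvnudm" has second-to-last letter 'd'. The one such stem in the data (wenidf → bewenidf) adds the prefix be-, so the same rule applies.
The other patterns: stems whose second-to-last letter is 'p' change the last vowel to 'u'; stems whose second-to-last letter is 'n' add pi- … -ak around the stem; stems whose second-to-last letter is 'k' repeat the first consonant+vowel as a prefix.
So mevuvnudm → bemevuvnudm.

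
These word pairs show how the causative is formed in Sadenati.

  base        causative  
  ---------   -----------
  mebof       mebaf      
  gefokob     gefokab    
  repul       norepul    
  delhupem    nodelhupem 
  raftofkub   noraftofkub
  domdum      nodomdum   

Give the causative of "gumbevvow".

gumbevvaw

gefokob and raftofkub both end in -b yet inflect differently (gefokab, noraftofkub), so the final letter is not what conditions the rule; the last vowel is.
"gumbevvow" has last vowel 'o'. The stems whose last vowel is 'o' (mebof → mebaf, gefokob → gefokab) change the last vowel to 'a'.
So gumbevvow → gumbevvaw.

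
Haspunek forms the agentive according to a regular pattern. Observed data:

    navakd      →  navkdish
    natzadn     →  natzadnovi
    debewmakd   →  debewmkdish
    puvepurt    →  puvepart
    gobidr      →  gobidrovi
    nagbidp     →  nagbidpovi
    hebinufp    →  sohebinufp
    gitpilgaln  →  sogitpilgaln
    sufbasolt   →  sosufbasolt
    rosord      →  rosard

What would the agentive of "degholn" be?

sodegholn

navakd and rosord both end in -d yet inflect differently (navkdish, rosard), so the final letter is not what conditions the rule; the second-to-last letter is.
"degholn" has second-to-last letter 'l'. The stems whose second-to-last letter is 'l' (sufbasolt → sosufbasolt, gitpilgaln → sogitpilgaln) add the prefix so-.
The other patterns: stems whose second-to-last letter is 'k' delete the last vowel and add -ish; stems whose second-to-last letter is 'r' change the last vowel to 'a'; stems whose second-to-last letter is 'd' add -ovi.
So degholn → sodegholn.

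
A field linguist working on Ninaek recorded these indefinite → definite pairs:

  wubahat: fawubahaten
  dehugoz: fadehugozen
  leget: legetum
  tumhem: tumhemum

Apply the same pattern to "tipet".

tipetum

wubahat and leget both end in -t yet inflect differently (fawubahaten, legetum), so the final letter is not what conditions the rule; the number of vowels is.
"tipet" has 2 vowels. The stems with 2 vowels (leget → legetum, tumhem → tumhemum) add -um.
The other pattern: stems with 3 vowels add fa- … -en around the stem.
So tipet → tipetum.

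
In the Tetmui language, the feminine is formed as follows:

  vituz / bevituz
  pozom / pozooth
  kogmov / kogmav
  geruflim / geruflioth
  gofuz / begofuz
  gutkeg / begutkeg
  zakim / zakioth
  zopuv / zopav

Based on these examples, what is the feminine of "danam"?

"danam" ends in -m. The stems ending in -m (pozom → pozooth, geruflim → geruflioth, zakim → zakioth) drop the final letter and add -oth.
The other patterns: stems ending in -v change the last vowel to 'a'; stems ending in -g or -z add the prefix be-.
So danam → danaoth.

danaoth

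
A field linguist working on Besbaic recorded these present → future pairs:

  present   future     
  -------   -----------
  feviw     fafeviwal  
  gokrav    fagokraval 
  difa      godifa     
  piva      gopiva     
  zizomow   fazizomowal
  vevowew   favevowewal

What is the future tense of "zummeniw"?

"zummeniw" ends in a consonant. The stems ending in a consonant (vevowew → favevowewal, feviw → fafeviwal, gokrav → fagokraval) add fa- … -al around the stem.
So zummeniw → fazummeniwal.

fazummeniwal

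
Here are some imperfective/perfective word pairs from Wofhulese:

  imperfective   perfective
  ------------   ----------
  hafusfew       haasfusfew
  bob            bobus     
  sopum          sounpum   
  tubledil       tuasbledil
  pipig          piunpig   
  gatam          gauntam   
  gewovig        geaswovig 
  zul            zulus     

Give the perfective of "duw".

pipig and gewovig both end in -g yet inflect differently (piunpig, geaswovig), so the final letter is not what conditions the rule; the number of vowels is.
"duw" has 1 vowel. The stems with 1 vowel (zul → zulus, bob → bobus) add -us.
The other patterns: stems with 2 vowels insert -un- after the first vowel; stems with 3 vowels insert -as- after the first vowel.
So duw → duwus.

duwus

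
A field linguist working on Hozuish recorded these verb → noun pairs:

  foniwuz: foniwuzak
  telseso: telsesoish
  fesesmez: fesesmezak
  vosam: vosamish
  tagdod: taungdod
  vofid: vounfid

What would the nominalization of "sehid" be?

tagdod and telseso both have last vowel 'o' yet inflect differently (taungdod, telsesoish), so the last vowel is not what conditions the rule; the final letter is.
"sehid" ends in -d. The stems ending in -d (vofid → vounfid, tagdod → taungdod) insert -un- after the first vowel.
The other patterns: stems ending in -z add -ak; stems ending in -m or -o add -ish.
So sehid → seunhid.

seunhid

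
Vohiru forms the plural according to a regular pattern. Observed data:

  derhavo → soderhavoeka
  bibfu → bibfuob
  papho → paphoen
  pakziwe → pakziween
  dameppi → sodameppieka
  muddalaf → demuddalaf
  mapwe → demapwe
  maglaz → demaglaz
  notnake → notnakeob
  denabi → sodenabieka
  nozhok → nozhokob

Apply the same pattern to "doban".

sodobaneka

pakziwe and mapwe both end in -e yet inflect differently (pakziween, demapwe), so the final letter is not what conditions the rule; the first letter is.
"doban" begins with d-. The stems beginning with d- (derhavo → soderhavoeka, denabi → sodenabieka, dameppi → sodameppieka) add so- … -eka around the stem.
The other patterns: stems beginning with p- add -en; stems beginning with m- add the prefix de-; stems beginning with b- or n- add -ob.
So doban → sodobaneka.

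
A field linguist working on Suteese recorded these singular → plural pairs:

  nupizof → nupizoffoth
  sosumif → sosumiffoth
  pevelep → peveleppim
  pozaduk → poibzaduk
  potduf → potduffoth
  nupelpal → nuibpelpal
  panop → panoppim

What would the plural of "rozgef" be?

nupizof and panop both have last vowel 'o' yet inflect differently (nupizoffoth, panoppim), so the last vowel is not what conditions the rule; the final letter is.
"rozgef" ends in -f. The stems ending in -f (sosumif → sosumiffoth, nupizof → nupizoffoth, potduf → potduffoth) double the final consonant and add -oth.
The other patterns: stems ending in -p double the final consonant and add -im; stems ending in -k or -l insert -ib- after the first vowel.
So rozgef → rozgeffoth.

rozgeffoth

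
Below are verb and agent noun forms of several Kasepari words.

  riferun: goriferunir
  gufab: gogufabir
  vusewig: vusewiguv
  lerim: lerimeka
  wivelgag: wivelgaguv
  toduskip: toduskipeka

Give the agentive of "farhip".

farhipeka

wivelgag and gufab both have last vowel 'a' yet inflect differently (wivelgaguv, gogufabir), so the last vowel is not what conditions the rule; the final letter is.
"farhip" ends in -p. The one such stem in the data (toduskip → toduskipeka) adds -eka, so the same rule applies.
The other patterns: stems ending in -g add -uv; stems ending in -b or -n add go- … -ir around the stem.
So farhip → farhipeka.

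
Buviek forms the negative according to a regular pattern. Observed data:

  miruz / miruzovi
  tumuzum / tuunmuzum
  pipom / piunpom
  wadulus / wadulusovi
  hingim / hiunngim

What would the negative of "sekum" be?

tumuzum and miruz both have last vowel 'u' yet inflect differently (tuunmuzum, miruzovi), so the last vowel is not what conditions the rule; the final letter is.
"sekum" ends in -m. The stems ending in -m (pipom → piunpom, hingim → hiunngim, tumuzum → tuunmuzum) insert -un- after the first vowel.
So sekum → seunkum.

seunkum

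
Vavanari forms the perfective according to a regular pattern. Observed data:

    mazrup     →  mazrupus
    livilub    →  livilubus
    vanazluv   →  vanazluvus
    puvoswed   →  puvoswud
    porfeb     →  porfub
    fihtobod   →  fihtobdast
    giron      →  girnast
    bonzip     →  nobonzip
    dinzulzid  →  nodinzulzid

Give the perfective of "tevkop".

"tevkop" has last vowel 'o'. The stems whose last vowel is 'o' (fihtobod → fihtobdast, giron → girnast) delete the last vowel and add -ast.
The other patterns: stems whose last vowel is 'u' add -us; stems whose last vowel is 'e' change the last vowel to 'u'; stems whose last vowel is 'i' add the prefix no-.
So tevkop → tevkpast.

tevkpast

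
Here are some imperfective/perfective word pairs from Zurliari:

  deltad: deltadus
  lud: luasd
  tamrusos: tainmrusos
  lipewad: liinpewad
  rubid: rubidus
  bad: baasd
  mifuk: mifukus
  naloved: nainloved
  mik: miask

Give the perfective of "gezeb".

gezebus

"gezeb" has 2 vowels. The stems with 2 vowels (rubid → rubidus, deltad → deltadus, mifuk → mifukus) add -us.
The other patterns: stems with 1 vowel insert -as- after the first vowel; stems with 3 vowels insert -in- after the first vowel.
So gezeb → gezebus.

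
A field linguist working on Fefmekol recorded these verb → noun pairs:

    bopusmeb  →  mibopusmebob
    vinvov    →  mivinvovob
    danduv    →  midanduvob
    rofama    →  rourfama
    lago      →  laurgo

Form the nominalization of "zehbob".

vinvov and lago both have last vowel 'o' yet inflect differently (mivinvovob, laurgo), so the last vowel is not what conditions the rule; whether the stem ends in a vowel or a consonant is.
"zehbob" ends in a consonant. The stems ending in a consonant (bopusmeb → mibopusmebob, vinvov → mivinvovob, danduv → midanduvob) add mi- … -ob around the stem.
So zehbob → mizehbobob.

mizehbobob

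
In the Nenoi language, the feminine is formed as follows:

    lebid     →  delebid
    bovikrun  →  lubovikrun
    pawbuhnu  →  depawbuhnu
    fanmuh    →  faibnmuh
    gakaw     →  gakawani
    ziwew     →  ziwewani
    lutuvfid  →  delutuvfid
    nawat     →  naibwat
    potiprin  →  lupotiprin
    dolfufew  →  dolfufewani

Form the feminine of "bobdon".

lubobdon

bovikrun and pawbuhnu both have last vowel 'u' yet inflect differently (lubovikrun, depawbuhnu), so the last vowel is not what conditions the rule; the final letter is.
"bobdon" ends in -n. The stems ending in -n (bovikrun → lubovikrun, potiprin → lupotiprin) add the prefix lu-.
So bobdon → lubobdon.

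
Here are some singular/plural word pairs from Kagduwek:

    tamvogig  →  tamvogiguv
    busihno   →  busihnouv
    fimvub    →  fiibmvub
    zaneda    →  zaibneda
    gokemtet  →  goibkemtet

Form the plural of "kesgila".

tamvogig and zaneda both have 3 vowels yet inflect differently (tamvogiguv, zaibneda), so the number of vowels is not what conditions the rule; the final letter is.
"kesgila" ends in -a. The one such stem in the data (zaneda → zaibneda) inserts -ib- after the first vowel (as do fimvub, gokemtet), so the same rule applies.
The other pattern: stems ending in -g or -o add -uv.
So kesgila → keibsgila.

keibsgila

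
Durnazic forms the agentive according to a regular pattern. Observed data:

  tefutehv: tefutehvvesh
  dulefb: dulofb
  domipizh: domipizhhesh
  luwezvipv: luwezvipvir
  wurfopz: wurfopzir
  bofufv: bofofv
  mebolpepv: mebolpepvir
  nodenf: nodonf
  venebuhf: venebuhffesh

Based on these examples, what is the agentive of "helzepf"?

venebuhf and nodenf both end in -f yet inflect differently (venebuhffesh, nodonf), so the final letter is not what conditions the rule; the second-to-last letter is.
"helzepf" has second-to-last letter 'p'. The stems whose second-to-last letter is 'p' (mebolpepv → mebolpepvir, luwezvipv → luwezvipvir, wurfopz → wurfopzir) add -ir.
So helzepf → helzepfir.

helzepfir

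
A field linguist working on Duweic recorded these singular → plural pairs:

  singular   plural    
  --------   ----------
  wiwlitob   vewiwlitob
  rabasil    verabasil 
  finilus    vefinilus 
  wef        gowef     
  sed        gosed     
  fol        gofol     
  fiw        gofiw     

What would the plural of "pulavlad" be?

rabasil and fol both end in -l yet inflect differently (verabasil, gofol), so the final letter is not what conditions the rule; the number of vowels is.
"pulavlad" has 3 vowels. The stems with 3 vowels (wiwlitob → vewiwlitob, rabasil → verabasil, finilus → vefinilus) add the prefix ve-.
The other pattern: stems with 1 vowel add the prefix go-.
So pulavlad → vepulavlad.

vepulavlad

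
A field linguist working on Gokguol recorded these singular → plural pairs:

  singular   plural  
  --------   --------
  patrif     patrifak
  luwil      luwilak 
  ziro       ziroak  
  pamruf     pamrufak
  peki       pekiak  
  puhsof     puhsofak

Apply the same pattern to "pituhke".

pituhkeak

Every pair shown (patrif → patrifak, luwil → luwilak, ziro → ziroak, …) follows the same rule: add -ak.
So pituhke → pituhkeak.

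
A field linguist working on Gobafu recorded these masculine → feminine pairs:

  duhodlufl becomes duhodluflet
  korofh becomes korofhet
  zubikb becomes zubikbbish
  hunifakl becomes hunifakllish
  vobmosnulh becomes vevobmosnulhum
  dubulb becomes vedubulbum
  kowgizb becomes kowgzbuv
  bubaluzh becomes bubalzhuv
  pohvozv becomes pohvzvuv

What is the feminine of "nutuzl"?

nutzluv

"nutuzl" has second-to-last letter 'z'. The stems whose second-to-last letter is 'z' (kowgizb → kowgzbuv, bubaluzh → bubalzhuv, pohvozv → pohvzvuv) delete the last vowel and add -uv.
The other patterns: stems whose second-to-last letter is 'f' add -et; stems whose second-to-last letter is 'k' double the final consonant and add -ish; stems whose second-to-last letter is 'l' add ve- … -um around the stem.
So nutuzl → nutzluv.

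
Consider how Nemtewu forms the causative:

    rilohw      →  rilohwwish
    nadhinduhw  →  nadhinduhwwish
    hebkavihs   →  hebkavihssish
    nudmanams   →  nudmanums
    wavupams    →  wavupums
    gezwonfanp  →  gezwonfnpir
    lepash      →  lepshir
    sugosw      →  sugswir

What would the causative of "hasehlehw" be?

hebkavihs and nudmanams both end in -s yet inflect differently (hebkavihssish, nudmanums), so the final letter is not what conditions the rule; the second-to-last letter is.
"hasehlehw" has second-to-last letter 'h'. The stems whose second-to-last letter is 'h' (rilohw → rilohwwish, nadhinduhw → nadhinduhwwish, hebkavihs → hebkavihssish) double the final consonant and add -ish.
The other patterns: stems whose second-to-last letter is 'm' change the last vowel to 'u'; stems whose second-to-last letter is 'n' or 's' delete the last vowel and add -ir.
So hasehlehw → hasehlehwwish.

hasehlehwwish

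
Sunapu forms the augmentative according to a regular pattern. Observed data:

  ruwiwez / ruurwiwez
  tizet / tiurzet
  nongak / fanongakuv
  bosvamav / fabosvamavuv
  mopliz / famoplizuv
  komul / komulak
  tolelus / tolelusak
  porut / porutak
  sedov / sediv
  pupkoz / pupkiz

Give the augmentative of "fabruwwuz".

ruwiwez and mopliz both end in -z yet inflect differently (ruurwiwez, famoplizuv), so the final letter is not what conditions the rule; the last vowel is.
"fabruwwuz" has last vowel 'u'. The stems whose last vowel is 'u' (komul → komulak, tolelus → tolelusak, porut → porutak) add -ak.
The other patterns: stems whose last vowel is 'e' insert -ur- after the first vowel; stems whose last vowel is 'a' or 'i' add fa- … -uv around the stem; stems whose last vowel is 'o' change the last vowel to 'i'.
So fabruwwuz → fabruwwuzak.

fabruwwuzak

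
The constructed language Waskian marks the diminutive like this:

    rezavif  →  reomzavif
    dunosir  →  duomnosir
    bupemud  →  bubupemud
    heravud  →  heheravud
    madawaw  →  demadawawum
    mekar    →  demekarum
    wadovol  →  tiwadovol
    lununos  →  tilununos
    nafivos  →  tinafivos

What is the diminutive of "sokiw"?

soomkiw

dunosir and mekar both end in -r yet inflect differently (duomnosir, demekarum), so the final letter is not what conditions the rule; the last vowel is.
"sokiw" has last vowel 'i'. The stems whose last vowel is 'i' (rezavif → reomzavif, dunosir → duomnosir) insert -om- after the first vowel.
The other patterns: stems whose last vowel is 'u' repeat the first consonant+vowel as a prefix; stems whose last vowel is 'a' add de- … -um around the stem; stems whose last vowel is 'o' add the prefix ti-.
So sokiw → soomkiw.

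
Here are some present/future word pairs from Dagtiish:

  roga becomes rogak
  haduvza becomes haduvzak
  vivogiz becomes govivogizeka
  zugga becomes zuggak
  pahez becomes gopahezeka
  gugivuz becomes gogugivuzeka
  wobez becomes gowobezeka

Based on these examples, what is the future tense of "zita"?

"zita" ends in -a. The stems ending in -a (haduvza → haduvzak, roga → rogak, zugga → zuggak) drop the final letter and add -ak.
So zita → zitak.

zitak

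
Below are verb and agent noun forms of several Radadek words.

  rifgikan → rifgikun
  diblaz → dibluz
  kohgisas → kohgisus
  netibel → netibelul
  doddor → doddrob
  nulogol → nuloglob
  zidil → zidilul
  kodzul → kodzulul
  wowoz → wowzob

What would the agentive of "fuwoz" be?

diblaz and wowoz both end in -z yet inflect differently (dibluz, wowzob), so the final letter is not what conditions the rule; the last vowel is.
"fuwoz" has last vowel 'o'. The stems whose last vowel is 'o' (nulogol → nuloglob, doddor → doddrob, wowoz → wowzob) delete the last vowel and add -ob.
The other patterns: stems whose last vowel is 'a' change the last vowel to 'u'; stems whose last vowel is 'e', 'i' or 'u' add -ul.
So fuwoz → fuwzob.

fuwzob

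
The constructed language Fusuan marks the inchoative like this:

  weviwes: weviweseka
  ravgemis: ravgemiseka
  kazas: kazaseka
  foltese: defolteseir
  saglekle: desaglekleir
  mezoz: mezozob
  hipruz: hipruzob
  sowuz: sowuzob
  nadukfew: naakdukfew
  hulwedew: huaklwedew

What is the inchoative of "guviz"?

guvizob

weviwes and foltese both have last vowel 'e' yet inflect differently (weviweseka, defolteseir), so the last vowel is not what conditions the rule; the final letter is.
"guviz" ends in -z. The stems ending in -z (mezoz → mezozob, hipruz → hipruzob, sowuz → sowuzob) add -ob.
The other patterns: stems ending in -s add -eka; stems ending in -e add de- … -ir around the stem; stems ending in -w insert -ak- after the first vowel.
So guviz → guvizob.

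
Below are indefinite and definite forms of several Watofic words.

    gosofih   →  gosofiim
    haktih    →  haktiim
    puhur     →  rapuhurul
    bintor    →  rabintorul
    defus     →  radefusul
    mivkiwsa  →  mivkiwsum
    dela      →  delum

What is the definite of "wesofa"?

wesofum

dela and defus both begin with d- yet inflect differently (delum, radefusul), so the first letter is not what conditions the rule; the final letter is.
"wesofa" ends in -a. The stems ending in -a (mivkiwsa → mivkiwsum, dela → delum) drop the final letter and add -um.
So wesofa → wesofum.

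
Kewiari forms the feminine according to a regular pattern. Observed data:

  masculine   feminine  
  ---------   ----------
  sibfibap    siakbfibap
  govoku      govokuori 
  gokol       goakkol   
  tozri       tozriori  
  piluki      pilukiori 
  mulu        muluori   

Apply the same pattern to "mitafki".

"mitafki" ends in a vowel. The stems ending in a vowel (piluki → pilukiori, mulu → muluori, tozri → tozriori) add -ori.
The other pattern: stems ending in a consonant insert -ak- after the first vowel.
So mitafki → mitafkiori.

mitafkiori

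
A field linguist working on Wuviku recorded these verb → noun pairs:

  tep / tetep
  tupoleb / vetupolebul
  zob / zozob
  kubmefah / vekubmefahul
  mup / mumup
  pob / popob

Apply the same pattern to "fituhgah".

vefituhgahul

"fituhgah" has 3 vowels. The stems with 3 vowels (kubmefah → vekubmefahul, tupoleb → vetupolebul) add ve- … -ul around the stem.
So fituhgah → vefituhgahul.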